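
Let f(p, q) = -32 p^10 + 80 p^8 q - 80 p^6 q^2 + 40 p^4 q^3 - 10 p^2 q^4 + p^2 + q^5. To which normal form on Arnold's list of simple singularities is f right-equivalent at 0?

A4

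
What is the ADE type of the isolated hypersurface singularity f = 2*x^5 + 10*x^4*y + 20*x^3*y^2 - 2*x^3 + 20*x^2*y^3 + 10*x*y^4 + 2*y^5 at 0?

E8

The Hessian of f at 0 has rank 0. Corank 2; j^3 = -2*x^3 is a perfect cube, so E-series; the 5-jet and mu = 8 give E_8.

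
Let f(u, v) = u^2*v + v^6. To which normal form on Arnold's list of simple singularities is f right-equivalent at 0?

The Hessian of f at 0 has rank 0. Corank 2; j^3 = u^2*v has shape L^2 M (L != M), so D-series; mu = 7 gives D_7.

D_7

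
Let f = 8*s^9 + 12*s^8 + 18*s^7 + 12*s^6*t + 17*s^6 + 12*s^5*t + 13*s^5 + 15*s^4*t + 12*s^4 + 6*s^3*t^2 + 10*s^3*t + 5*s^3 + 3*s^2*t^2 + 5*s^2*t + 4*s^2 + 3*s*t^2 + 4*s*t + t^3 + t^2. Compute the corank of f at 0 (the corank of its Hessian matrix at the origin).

1

Hessian at 0 has rank 1.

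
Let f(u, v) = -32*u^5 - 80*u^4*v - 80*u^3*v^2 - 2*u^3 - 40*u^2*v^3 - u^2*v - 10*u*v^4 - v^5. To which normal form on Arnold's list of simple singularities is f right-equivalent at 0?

D_6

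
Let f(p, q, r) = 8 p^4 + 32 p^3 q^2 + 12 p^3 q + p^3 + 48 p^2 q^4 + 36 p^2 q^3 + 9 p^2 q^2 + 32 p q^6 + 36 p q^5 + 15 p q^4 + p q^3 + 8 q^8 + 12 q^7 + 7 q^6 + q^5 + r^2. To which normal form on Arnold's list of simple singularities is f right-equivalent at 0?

E_7

The Hessian of f at 0 is [[0, 0, 0], [0, 0, 0], [0, 0, 2]] with rank 1, so corank 2. A Groebner basis of the Jacobian ideal J(f) in C{p,q,r} is {p^2/3 + q^4 + q^3/9, p^3, p^2*q - p^2/9 - q^3/27, p^2/9 + p*q^2 + q^3/27, r}; counting standard monomials gives mu = 7. Corank 2; j^3 = p^3 is a perfect cube, so E-series; the 4-jet and mu = 7 give E_7.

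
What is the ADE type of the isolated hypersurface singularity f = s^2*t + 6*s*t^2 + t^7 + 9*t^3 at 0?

D_8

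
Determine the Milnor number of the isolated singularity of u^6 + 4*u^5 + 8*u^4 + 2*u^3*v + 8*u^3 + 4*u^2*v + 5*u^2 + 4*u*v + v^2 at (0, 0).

1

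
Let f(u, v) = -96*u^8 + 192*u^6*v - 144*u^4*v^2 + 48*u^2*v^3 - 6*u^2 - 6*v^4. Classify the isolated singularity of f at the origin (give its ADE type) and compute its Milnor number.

The Hessian of f at 0 is [[-12, 0], [0, 0]] with rank 1, so corank 1. A Groebner basis of the Jacobian ideal J(f) in C{u,v} is {v^3, u}; counting standard monomials gives mu = 3. Corank 1: A-series; mu = 3 gives A_3.

Type A3, Milnor number mu = 3.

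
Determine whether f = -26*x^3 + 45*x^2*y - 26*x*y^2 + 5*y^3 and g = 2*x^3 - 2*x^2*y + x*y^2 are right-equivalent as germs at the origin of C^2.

The Hessian of f at 0 has rank 0. Corank 2; j^3 = -(2*x - y)*(13*x^2 - 16*x*y + 5*y^2) splits into three distinct lines over C (the quadratic factor has nonzero discriminant), so D_4. The Hessian of g at 0 has rank 0. Corank 2; j^3 = x*(2*x^2 - 2*x*y + y^2) splits into three distinct lines over C (the quadratic factor has nonzero discriminant), so D_4. Both have type D_4, hence right-equivalent.

Yes.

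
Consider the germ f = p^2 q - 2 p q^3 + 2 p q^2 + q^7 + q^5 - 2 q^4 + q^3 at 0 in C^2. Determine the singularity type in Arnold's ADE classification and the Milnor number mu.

Type D_8, Milnor number mu = 8.

The Hessian of f at 0 has rank 0. Corank 2; j^3 = q*(p + q)^2 has shape L^2 M (L != M), so D-series; mu = 8 gives D_8.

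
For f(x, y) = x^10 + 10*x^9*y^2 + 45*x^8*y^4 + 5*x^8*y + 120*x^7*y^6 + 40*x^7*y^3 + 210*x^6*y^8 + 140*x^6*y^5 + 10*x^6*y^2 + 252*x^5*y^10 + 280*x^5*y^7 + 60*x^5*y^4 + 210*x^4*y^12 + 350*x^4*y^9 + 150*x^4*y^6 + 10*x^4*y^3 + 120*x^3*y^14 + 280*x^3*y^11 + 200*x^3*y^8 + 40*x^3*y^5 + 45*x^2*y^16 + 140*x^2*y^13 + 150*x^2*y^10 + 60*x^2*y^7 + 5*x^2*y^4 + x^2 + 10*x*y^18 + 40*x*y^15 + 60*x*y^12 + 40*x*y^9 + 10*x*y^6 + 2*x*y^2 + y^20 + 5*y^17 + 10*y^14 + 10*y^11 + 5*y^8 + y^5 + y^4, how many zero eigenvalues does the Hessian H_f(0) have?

Hessian at 0 has rank 1.

1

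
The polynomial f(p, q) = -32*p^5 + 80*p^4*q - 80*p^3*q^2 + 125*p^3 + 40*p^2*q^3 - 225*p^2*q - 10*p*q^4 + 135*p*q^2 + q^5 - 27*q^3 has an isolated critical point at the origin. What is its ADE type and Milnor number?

Type E8, Milnor number mu = 8.

The Hessian of f at 0 is [[0, 0], [0, 0]] with rank 0, so corank 2. A Groebner basis of the Jacobian ideal J(f) in C{p,q} is {q^5, p*q^3 - 23*q^4/40, p^2 - 6*p*q/5 + 9*q^2/25}; counting standard monomials gives mu = 8. Corank 2; j^3 = (5*p - 3*q)^3 is a perfect cube, so E-series; the 5-jet and mu = 8 give E_8.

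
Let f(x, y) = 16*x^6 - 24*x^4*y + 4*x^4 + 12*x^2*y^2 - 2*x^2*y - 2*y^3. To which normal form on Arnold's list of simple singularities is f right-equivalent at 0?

D_4

The Hessian of f at 0 has rank 0. Corank 2; j^3 = -2*y*(x^2 + y^2) splits into three distinct lines over C (the quadratic factor has nonzero discriminant), so D_4.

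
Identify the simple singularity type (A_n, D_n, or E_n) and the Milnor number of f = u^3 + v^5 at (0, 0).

Type E8, Milnor number mu = 8.

The Hessian of f at 0 has rank 0. Corank 2; j^3 = u^3 is a perfect cube, so E-series; the 5-jet and mu = 8 give E_8.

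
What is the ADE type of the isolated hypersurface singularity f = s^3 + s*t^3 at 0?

The Hessian of f at 0 has rank 0. Corank 2; j^3 = s^3 is a perfect cube, so E-series; the 4-jet and mu = 7 give E_7.

E_7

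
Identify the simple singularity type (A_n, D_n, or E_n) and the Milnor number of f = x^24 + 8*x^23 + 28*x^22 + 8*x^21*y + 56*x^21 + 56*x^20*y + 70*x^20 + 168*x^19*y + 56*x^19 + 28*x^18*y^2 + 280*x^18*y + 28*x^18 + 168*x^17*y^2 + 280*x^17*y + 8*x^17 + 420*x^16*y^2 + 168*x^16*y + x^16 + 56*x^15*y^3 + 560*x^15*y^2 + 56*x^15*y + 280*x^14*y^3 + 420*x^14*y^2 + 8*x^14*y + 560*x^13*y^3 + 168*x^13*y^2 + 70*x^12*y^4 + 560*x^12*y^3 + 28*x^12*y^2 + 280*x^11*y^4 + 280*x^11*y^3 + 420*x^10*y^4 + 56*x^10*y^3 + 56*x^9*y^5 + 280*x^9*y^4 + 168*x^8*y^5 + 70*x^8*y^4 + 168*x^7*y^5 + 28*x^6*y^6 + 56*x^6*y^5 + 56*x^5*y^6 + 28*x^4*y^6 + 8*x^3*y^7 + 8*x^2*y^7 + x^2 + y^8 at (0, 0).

Type A7, Milnor number mu = 7.

The Hessian of f at 0 is [[2, 0], [0, 0]] with rank 1, so corank 1. A Groebner basis of the Jacobian ideal J(f) in C{x,y} is {y^7, x}; counting standard monomials gives mu = 7. Corank 1: A-series; mu = 7 gives A_7.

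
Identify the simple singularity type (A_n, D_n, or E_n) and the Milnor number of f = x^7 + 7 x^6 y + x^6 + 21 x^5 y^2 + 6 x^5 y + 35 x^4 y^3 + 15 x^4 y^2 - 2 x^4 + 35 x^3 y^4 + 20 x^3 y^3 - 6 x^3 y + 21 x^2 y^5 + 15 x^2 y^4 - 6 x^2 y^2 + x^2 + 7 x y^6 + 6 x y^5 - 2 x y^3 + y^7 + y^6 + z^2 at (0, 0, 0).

The Hessian of f at 0 has rank 2. Corank 1: A-series; mu = 6 gives A_6.

Type A_{6}, Milnor number mu = 6.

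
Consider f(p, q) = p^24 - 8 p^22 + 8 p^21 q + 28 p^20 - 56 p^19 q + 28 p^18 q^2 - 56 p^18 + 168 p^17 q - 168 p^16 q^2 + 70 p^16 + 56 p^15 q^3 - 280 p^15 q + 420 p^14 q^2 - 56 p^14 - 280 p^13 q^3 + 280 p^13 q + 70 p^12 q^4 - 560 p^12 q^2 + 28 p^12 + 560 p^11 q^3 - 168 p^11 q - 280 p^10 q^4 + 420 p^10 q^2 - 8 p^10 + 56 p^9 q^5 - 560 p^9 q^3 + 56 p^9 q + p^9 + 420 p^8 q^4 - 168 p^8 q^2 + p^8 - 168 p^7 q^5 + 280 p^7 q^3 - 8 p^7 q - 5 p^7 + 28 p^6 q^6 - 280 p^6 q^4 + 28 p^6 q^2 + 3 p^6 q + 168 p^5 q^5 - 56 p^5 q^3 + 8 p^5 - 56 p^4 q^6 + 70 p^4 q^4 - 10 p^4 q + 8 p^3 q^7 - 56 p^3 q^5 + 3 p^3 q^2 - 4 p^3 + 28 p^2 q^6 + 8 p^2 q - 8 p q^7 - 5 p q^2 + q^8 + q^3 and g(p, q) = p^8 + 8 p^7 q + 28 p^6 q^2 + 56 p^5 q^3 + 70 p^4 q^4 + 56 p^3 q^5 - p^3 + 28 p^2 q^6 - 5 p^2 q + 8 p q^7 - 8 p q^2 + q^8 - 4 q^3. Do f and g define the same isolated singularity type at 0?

The Hessian of f at 0 has rank 0. Corank 2; j^3 = -(p - q)*(2*p - q)^2 has shape L^2 M (L != M), so D-series; mu = 9 gives D_9. The Hessian of g at 0 has rank 0. Corank 2; j^3 = -(p + q)*(p + 2*q)^2 has shape L^2 M (L != M), so D-series; mu = 9 gives D_9. Both have type D_9, hence right-equivalent.

Yes.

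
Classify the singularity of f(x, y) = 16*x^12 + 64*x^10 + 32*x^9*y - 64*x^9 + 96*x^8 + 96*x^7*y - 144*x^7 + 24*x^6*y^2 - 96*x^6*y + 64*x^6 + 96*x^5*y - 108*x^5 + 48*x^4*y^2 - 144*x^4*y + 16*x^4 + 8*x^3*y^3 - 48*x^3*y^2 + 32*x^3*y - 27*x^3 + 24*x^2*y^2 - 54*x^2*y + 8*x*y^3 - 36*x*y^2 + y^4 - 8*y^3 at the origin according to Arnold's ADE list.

E_{6}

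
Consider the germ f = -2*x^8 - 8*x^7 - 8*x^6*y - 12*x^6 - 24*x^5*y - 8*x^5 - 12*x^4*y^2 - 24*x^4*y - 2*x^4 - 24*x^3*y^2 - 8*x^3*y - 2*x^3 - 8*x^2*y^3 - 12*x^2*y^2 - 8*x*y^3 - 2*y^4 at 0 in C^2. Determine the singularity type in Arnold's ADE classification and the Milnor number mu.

Type E_{6}, Milnor number mu = 6.

The Hessian of f at 0 has rank 0. Corank 2; j^3 = -2*x^3 is a perfect cube, so E-series; the 4-jet and mu = 6 give E_6.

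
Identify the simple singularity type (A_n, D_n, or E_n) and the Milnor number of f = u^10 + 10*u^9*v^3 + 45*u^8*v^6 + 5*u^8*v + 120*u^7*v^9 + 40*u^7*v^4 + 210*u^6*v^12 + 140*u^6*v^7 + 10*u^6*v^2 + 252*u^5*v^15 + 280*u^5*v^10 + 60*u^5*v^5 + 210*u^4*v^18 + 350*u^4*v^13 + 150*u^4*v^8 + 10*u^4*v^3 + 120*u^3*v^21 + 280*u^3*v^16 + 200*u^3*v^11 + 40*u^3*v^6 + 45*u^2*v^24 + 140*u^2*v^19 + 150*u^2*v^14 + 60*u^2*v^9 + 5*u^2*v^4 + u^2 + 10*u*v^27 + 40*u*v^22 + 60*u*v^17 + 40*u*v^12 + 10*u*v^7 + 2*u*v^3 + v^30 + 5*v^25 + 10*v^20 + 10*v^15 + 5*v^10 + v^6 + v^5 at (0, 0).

The Hessian of f at 0 is [[2, 0], [0, 0]] with rank 1, so corank 1. A Groebner basis of the Jacobian ideal J(f) in C{u,v} is {u + v^3, u^2, u*v}; counting standard monomials gives mu = 4. Corank 1: A-series; mu = 4 gives A_4.

Type A_4, Milnor number mu = 4.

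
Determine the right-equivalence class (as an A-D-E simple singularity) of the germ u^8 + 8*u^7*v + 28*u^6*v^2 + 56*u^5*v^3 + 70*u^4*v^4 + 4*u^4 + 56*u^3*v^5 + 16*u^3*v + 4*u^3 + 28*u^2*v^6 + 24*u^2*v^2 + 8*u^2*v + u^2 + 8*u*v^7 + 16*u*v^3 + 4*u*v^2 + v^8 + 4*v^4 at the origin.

The Hessian of f at 0 has rank 1. Corank 1: A-series; mu = 7 gives A_7.

A_{7}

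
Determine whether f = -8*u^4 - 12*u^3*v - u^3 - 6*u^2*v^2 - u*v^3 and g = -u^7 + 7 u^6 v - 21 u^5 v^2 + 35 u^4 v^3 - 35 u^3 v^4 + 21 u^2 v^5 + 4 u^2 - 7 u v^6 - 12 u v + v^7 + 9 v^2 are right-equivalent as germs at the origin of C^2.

The Hessian of f at 0 has rank 0. Corank 2; j^3 = -u^3 is a perfect cube, so E-series; the 4-jet and mu = 7 give E_7. The Hessian of g at 0 has rank 1. Corank 1: A-series; mu = 6 gives A_6. f is E_7 but g is A_6, hence not right-equivalent.

No.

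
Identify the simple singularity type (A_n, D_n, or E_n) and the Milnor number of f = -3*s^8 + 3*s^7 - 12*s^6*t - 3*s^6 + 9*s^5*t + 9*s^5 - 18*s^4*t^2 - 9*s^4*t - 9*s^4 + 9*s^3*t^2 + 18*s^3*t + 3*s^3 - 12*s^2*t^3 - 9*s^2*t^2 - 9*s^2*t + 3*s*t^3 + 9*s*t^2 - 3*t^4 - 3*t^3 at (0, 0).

The Hessian of f at 0 is [[0, 0], [0, 0]] with rank 0, so corank 2. A Groebner basis of the Jacobian ideal J(f) in C{s,t} is {3*s^2/4 - 3*s*t/2 + t^4 + t^3/4 + 3*t^2/4, s^3 + 3*s^2/2 - 3*s*t - t^3/2 + 3*t^2/2, s^2*t + 5*s^2/4 - 5*s*t/2 - 7*t^3/12 + 5*t^2/4, 3*s^2/4 + s*t^2 - 3*s*t/2 - 3*t^3/4 + 3*t^2/4}; counting standard monomials gives mu = 7. Corank 2; j^3 = 3*(s - t)^3 is a perfect cube, so E-series; the 4-jet and mu = 7 give E_7.

Type E7, Milnor number mu = 7.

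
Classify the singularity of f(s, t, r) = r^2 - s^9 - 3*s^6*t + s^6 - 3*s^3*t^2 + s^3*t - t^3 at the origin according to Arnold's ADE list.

The Hessian of f at 0 is [[0, 0, 0], [0, 0, 0], [0, 0, 2]] with rank 1, so corank 2. A Groebner basis of the Jacobian ideal J(f) in C{s,t,r} is {s^3 - 3*t^2, s^2*t, t^3, r}; counting standard monomials gives mu = 7. Corank 2; j^3 = -t^3 is a perfect cube, so E-series; the 4-jet and mu = 7 give E_7.

E_{7}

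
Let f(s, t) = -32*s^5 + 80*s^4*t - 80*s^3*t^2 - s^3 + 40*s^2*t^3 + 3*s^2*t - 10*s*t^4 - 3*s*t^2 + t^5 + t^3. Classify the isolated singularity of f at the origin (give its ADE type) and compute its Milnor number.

Type E_8, Milnor number mu = 8.

The Hessian of f at 0 has rank 0. Corank 2; j^3 = -(s - t)^3 is a perfect cube, so E-series; the 5-jet and mu = 8 give E_8.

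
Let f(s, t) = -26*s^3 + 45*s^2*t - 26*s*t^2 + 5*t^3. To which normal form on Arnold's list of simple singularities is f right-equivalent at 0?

D4

The Hessian of f at 0 is [[0, 0], [0, 0]] with rank 0, so corank 2. A Groebner basis of the Jacobian ideal J(f) in C{s,t} is {t^3, s^2 + t^2/3, s*t}; counting standard monomials gives mu = 4. Corank 2; j^3 = -(2*s - t)*(13*s^2 - 16*s*t + 5*t^2) splits into three distinct lines over C (the quadratic factor has nonzero discriminant), so D_4.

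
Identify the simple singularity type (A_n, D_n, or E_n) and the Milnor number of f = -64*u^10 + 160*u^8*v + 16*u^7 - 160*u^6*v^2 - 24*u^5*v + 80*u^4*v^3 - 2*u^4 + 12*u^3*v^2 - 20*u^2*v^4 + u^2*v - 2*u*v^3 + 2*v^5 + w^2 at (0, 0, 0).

Type D6, Milnor number mu = 6.

The Hessian of f at 0 has rank 1. Corank 2; j^3 = u^2*v has shape L^2 M (L != M), so D-series; mu = 6 gives D_6.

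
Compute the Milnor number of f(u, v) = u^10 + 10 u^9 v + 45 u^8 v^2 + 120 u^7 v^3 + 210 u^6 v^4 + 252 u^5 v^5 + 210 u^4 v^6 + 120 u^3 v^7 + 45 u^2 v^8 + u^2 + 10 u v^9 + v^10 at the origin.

9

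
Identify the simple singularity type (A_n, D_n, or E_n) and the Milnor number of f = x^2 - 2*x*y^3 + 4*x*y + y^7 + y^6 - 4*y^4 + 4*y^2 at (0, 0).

Type A6, Milnor number mu = 6.

The Hessian of f at 0 is [[2, 4], [4, 8]] with rank 1, so corank 1. A Groebner basis of the Jacobian ideal J(f) in C{x,y} is {-x + y^3 - 2*y, x^2 + 4*x*y + 4*y^2}; counting standard monomials gives mu = 6. Corank 1: A-series; mu = 6 gives A_6.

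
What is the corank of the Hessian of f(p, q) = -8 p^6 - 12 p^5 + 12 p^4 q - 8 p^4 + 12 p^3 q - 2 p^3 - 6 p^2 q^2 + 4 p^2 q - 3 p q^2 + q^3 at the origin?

Hessian at 0 has rank 0.

2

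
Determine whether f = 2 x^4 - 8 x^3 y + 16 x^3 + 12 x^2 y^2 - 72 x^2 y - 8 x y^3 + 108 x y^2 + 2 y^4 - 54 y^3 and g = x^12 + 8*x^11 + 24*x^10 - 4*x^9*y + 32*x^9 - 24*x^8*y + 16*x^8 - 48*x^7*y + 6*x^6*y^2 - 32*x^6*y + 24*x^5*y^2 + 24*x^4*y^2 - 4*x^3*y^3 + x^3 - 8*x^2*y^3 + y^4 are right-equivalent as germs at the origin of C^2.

Yes.

The Hessian of f at 0 is [[0, 0], [0, 0]] with rank 0, so corank 2. A Groebner basis of the Jacobian ideal J(f) in C{x,y} is {y^4, x*y^2 - 4*y^3/3, x^2 - 3*x*y + 9*y^2/4}; counting standard monomials gives mu = 6. Corank 2; j^3 = 2*(2*x - 3*y)^3 is a perfect cube, so E-series; the 4-jet and mu = 6 give E_6. The Hessian of g at 0 is [[0, 0], [0, 0]] with rank 0, so corank 2. A Groebner basis of the Jacobian ideal J(g) in C{x,y} is {y^3, x^2}; counting standard monomials gives mu = 6. Corank 2; j^3 = x^3 is a perfect cube, so E-series; the 4-jet and mu = 6 give E_6. Both have type E_6, hence right-equivalent.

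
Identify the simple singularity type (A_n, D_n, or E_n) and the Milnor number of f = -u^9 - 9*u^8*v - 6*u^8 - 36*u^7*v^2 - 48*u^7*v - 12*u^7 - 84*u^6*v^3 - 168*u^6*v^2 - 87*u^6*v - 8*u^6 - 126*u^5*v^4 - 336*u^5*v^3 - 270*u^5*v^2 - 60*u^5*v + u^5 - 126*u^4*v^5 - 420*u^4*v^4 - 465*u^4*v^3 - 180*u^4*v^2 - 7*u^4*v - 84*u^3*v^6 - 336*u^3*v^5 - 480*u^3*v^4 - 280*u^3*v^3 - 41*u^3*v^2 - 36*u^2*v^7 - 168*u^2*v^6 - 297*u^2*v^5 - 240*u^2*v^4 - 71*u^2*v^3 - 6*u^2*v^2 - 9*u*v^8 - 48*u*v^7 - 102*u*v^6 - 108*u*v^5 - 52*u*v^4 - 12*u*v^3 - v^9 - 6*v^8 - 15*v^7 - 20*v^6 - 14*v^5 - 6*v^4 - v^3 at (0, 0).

The Hessian of f at 0 is [[0, 0], [0, 0]] with rank 0, so corank 2. A Groebner basis of the Jacobian ideal J(f) in C{u,v} is {u^4 - u*v^2, u^2*v + 15*u*v^2/8 + v^2/4, v^3}; counting standard monomials gives mu = 8. Corank 2; j^3 = -v^3 is a perfect cube, so E-series; the 5-jet and mu = 8 give E_8.

Type E_8, Milnor number mu = 8.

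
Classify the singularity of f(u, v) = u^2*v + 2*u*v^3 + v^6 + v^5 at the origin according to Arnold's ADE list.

The Hessian of f at 0 is [[0, 0], [0, 0]] with rank 0, so corank 2. A Groebner basis of the Jacobian ideal J(f) in C{u,v} is {u^3, u^2*v + u^2/6 + u*v^2/6, u*v + v^3}; counting standard monomials gives mu = 7. Corank 2; j^3 = u^2*v has shape L^2 M (L != M), so D-series; mu = 7 gives D_7.

D7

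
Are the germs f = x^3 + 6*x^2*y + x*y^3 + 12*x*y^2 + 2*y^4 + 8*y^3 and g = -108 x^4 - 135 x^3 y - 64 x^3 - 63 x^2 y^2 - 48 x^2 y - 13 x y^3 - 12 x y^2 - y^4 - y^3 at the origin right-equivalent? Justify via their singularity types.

Yes.

The Hessian of f at 0 has rank 0. Corank 2; j^3 = (x + 2*y)^3 is a perfect cube, so E-series; the 4-jet and mu = 7 give E_7. The Hessian of g at 0 has rank 0. Corank 2; j^3 = -(4*x + y)^3 is a perfect cube, so E-series; the 4-jet and mu = 7 give E_7. Both have type E_7, hence right-equivalent.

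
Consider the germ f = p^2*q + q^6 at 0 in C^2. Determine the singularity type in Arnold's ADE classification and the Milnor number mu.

Type D_7, Milnor number mu = 7.

The Hessian of f at 0 has rank 0. Corank 2; j^3 = p^2*q has shape L^2 M (L != M), so D-series; mu = 7 gives D_7.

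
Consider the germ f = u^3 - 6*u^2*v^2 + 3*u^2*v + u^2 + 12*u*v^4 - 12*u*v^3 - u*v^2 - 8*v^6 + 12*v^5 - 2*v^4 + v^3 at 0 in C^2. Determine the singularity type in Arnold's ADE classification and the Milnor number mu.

Type A_{2}, Milnor number mu = 2.

The Hessian of f at 0 has rank 1. Corank 1: A-series; mu = 2 gives A_2.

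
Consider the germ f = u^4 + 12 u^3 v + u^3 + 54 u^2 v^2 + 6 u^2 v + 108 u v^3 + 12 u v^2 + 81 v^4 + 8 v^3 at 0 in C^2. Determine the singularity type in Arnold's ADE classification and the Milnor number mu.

The Hessian of f at 0 has rank 0. Corank 2; j^3 = (u + 2*v)^3 is a perfect cube, so E-series; the 4-jet and mu = 6 give E_6.

Type E_6, Milnor number mu = 6.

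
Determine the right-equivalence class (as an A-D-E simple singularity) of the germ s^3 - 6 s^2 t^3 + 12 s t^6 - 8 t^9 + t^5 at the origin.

E_8

The Hessian of f at 0 has rank 0. Corank 2; j^3 = s^3 is a perfect cube, so E-series; the 5-jet and mu = 8 give E_8.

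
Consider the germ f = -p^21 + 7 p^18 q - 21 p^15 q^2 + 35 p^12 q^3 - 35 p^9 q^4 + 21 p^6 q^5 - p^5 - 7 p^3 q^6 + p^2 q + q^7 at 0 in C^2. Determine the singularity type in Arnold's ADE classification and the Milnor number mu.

Type D_{8}, Milnor number mu = 8.

The Hessian of f at 0 is [[0, 0], [0, 0]] with rank 0, so corank 2. A Groebner basis of the Jacobian ideal J(f) in C{p,q} is {p^2/7 + q^6, p^3, p*q}; counting standard monomials gives mu = 8. Corank 2; j^3 = p^2*q has shape L^2 M (L != M), so D-series; mu = 8 gives D_8.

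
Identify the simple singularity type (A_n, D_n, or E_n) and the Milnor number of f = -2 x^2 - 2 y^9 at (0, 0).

Type A_{8}, Milnor number mu = 8.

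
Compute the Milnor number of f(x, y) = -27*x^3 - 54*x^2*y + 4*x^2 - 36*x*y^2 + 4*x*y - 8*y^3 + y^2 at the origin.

2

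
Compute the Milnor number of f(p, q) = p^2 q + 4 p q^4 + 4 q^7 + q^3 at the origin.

The Hessian of f at 0 is [[0, 0], [0, 0]] with rank 0, so corank 2. A Groebner basis of the Jacobian ideal J(f) in C{p,q} is {q^3, p^2 + 3*q^2, p*q}; counting standard monomials gives mu = 4. Corank 2; j^3 = q*(p^2 + q^2) splits into three distinct lines over C (the quadratic factor has nonzero discriminant), so D_4.

4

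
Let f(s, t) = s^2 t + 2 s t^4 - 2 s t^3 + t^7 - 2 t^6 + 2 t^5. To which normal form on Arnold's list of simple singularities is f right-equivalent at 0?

D6

The Hessian of f at 0 has rank 0. Corank 2; j^3 = s^2*t has shape L^2 M (L != M), so D-series; mu = 6 gives D_6.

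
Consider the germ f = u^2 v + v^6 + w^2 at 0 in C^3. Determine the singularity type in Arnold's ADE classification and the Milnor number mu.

Type D_7, Milnor number mu = 7.

The Hessian of f at 0 has rank 1. Corank 2; j^3 = u^2*v has shape L^2 M (L != M), so D-series; mu = 7 gives D_7.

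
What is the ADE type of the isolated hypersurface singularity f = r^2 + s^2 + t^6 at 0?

A5

The Hessian of f at 0 is [[2, 0, 0], [0, 0, 0], [0, 0, 2]] with rank 2, so corank 1. A Groebner basis of the Jacobian ideal J(f) in C{s,t,r} is {t^5, s, r}; counting standard monomials gives mu = 5. Corank 1: A-series; mu = 5 gives A_5.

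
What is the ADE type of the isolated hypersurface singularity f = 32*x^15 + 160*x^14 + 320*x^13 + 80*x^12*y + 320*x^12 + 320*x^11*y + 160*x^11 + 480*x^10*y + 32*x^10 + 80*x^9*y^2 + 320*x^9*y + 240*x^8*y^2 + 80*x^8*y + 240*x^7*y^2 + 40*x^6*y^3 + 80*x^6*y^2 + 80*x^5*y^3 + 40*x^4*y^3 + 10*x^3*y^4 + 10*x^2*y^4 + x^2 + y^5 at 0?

A_{4}

The Hessian of f at 0 has rank 1. Corank 1: A-series; mu = 4 gives A_4.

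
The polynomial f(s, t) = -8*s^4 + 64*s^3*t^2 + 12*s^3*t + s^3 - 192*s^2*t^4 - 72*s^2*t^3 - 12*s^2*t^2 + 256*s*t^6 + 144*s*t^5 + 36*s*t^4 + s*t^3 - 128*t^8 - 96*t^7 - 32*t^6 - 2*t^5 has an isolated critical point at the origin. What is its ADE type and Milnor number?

Type E7, Milnor number mu = 7.

The Hessian of f at 0 has rank 0. Corank 2; j^3 = s^3 is a perfect cube, so E-series; the 4-jet and mu = 7 give E_7.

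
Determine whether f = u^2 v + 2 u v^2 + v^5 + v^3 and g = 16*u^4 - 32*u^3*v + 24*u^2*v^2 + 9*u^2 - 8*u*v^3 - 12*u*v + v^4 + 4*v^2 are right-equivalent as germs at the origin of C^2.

No.

The Hessian of f at 0 is [[0, 0], [0, 0]] with rank 0, so corank 2. A Groebner basis of the Jacobian ideal J(f) in C{u,v} is {u^2/5 + v^4 - v^2/5, u^3 + v^3, u*v + v^2}; counting standard monomials gives mu = 6. Corank 2; j^3 = v*(u + v)^2 has shape L^2 M (L != M), so D-series; mu = 6 gives D_6. The Hessian of g at 0 is [[18, -12], [-12, 8]] with rank 1, so corank 1. A Groebner basis of the Jacobian ideal J(g) in C{u,v} is {v^3, u - 2*v/3}; counting standard monomials gives mu = 3. Corank 1: A-series; mu = 3 gives A_3. f is D_6 but g is A_3, hence not right-equivalent.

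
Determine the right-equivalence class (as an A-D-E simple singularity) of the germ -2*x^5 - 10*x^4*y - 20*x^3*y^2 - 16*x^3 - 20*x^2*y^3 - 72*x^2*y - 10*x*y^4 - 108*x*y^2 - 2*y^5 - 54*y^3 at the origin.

The Hessian of f at 0 is [[0, 0], [0, 0]] with rank 0, so corank 2. A Groebner basis of the Jacobian ideal J(f) in C{x,y} is {y^5, x*y^3 + 11*y^4/8, x^2 + 3*x*y + 9*y^2/4}; counting standard monomials gives mu = 8. Corank 2; j^3 = -2*(2*x + 3*y)^3 is a perfect cube, so E-series; the 5-jet and mu = 8 give E_8.

E8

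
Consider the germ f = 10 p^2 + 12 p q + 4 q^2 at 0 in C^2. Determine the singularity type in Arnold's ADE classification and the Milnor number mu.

The Hessian of f at 0 has rank 2. Corank 0: nondegenerate Morse point, so A_1.

Type A_1, Milnor number mu = 1.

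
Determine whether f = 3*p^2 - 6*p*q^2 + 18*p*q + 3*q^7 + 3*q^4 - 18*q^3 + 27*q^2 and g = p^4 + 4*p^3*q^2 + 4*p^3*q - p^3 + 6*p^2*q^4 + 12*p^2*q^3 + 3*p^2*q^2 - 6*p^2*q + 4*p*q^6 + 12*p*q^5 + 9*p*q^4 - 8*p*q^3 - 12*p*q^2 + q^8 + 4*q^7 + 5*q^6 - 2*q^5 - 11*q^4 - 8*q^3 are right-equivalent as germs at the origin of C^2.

No.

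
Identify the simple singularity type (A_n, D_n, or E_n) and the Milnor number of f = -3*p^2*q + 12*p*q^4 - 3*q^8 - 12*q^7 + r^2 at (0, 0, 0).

Type D9, Milnor number mu = 9.

The Hessian of f at 0 has rank 1. Corank 2; j^3 = -3*p^2*q has shape L^2 M (L != M), so D-series; mu = 9 gives D_9.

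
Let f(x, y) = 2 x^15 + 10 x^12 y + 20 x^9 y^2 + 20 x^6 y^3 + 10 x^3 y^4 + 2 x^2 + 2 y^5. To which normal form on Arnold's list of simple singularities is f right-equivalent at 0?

A4

The Hessian of f at 0 has rank 1. Corank 1: A-series; mu = 4 gives A_4.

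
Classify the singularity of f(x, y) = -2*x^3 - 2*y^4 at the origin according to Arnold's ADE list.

E6

The Hessian of f at 0 has rank 0. Corank 2; j^3 = -2*x^3 is a perfect cube, so E-series; the 4-jet and mu = 6 give E_6.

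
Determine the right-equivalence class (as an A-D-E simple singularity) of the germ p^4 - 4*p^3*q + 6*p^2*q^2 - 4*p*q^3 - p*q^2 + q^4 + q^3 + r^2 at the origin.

D_{5}

The Hessian of f at 0 is [[0, 0, 0], [0, 0, 0], [0, 0, 2]] with rank 1, so corank 2. A Groebner basis of the Jacobian ideal J(f) in C{p,q,r} is {p^3 - q^2/4, q^3, p*q - q^2, r}; counting standard monomials gives mu = 5. Corank 2; j^3 = -q^2*(p - q) has shape L^2 M (L != M), so D-series; mu = 5 gives D_5.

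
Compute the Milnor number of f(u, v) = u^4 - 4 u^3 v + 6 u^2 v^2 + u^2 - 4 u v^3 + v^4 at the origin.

The Hessian of f at 0 is [[2, 0], [0, 0]] with rank 1, so corank 1. A Groebner basis of the Jacobian ideal J(f) in C{u,v} is {v^3, u}; counting standard monomials gives mu = 3. Corank 1: A-series; mu = 3 gives A_3.

3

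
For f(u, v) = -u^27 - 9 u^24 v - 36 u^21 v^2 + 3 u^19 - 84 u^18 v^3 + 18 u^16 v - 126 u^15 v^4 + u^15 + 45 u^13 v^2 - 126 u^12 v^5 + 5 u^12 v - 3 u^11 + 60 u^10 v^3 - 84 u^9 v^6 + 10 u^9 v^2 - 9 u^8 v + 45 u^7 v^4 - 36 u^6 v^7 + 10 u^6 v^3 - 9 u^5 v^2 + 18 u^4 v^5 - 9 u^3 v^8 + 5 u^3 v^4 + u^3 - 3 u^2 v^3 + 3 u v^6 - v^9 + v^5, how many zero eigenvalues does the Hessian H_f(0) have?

The Hessian at 0 is [[0, 0], [0, 0]] of rank 0; hence corank 2.

2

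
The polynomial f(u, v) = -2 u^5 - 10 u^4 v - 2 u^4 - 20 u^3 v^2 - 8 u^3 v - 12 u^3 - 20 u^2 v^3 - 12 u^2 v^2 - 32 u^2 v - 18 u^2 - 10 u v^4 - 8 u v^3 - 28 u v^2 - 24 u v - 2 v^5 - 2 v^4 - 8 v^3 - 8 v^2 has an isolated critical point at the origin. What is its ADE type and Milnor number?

Type A_4, Milnor number mu = 4.

The Hessian of f at 0 has rank 1. Corank 1: A-series; mu = 4 gives A_4.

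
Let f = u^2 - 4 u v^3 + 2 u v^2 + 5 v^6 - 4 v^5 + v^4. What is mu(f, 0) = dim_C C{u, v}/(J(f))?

The Hessian of f at 0 is [[2, 0], [0, 0]] with rank 1, so corank 1. A Groebner basis of the Jacobian ideal J(f) in C{u,v} is {u*v^2 + u*v/2 + u/4 + v^2/4, -u/2 + v^3 - v^2/2, u^2 - u*v/2 - u/4 - v^2/4}; counting standard monomials gives mu = 5. Corank 1: A-series; mu = 5 gives A_5.

5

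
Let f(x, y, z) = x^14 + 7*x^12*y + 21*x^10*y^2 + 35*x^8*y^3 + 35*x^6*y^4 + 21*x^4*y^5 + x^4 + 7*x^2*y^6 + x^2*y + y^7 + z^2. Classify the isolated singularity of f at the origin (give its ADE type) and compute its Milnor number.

Type D8, Milnor number mu = 8.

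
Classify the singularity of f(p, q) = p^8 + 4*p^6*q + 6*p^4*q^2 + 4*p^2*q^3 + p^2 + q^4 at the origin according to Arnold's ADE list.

A3

The Hessian of f at 0 has rank 1. Corank 1: A-series; mu = 3 gives A_3.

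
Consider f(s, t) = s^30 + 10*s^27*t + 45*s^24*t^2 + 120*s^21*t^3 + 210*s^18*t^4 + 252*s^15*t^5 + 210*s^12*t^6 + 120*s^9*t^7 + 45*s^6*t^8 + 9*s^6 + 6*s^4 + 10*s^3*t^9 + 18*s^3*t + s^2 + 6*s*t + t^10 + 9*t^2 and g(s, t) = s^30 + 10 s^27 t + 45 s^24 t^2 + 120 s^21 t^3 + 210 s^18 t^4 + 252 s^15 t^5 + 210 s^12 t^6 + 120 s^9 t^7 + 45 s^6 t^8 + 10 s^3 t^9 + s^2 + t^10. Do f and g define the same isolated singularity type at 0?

The Hessian of f at 0 is [[2, 6], [6, 18]] with rank 1, so corank 1. A Groebner basis of the Jacobian ideal J(f) in C{s,t} is {-4*s*t^2/81 - s/2187 + t^5 - t^3/9 - t/729, s^2/162 + s*t^3 + s*t/18 + 3*t^4/2 + t^2/9, s^3 + s/3 + t, s^2*t + 3*s*t^2 - s/27 + 3*t^3 - t/9}; counting standard monomials gives mu = 9. Corank 1: A-series; mu = 9 gives A_9. The Hessian of g at 0 is [[2, 0], [0, 0]] with rank 1, so corank 1. A Groebner basis of the Jacobian ideal J(g) in C{s,t} is {t^9, s}; counting standard monomials gives mu = 9. Corank 1: A-series; mu = 9 gives A_9. Both have type A_9, hence right-equivalent.

Yes.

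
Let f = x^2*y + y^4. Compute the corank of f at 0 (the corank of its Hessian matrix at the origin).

Hessian at 0 has rank 0.

2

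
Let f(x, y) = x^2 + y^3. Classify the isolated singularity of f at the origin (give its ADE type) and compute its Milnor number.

Type A_2, Milnor number mu = 2.

The Hessian of f at 0 has rank 1. Corank 1: A-series; mu = 2 gives A_2.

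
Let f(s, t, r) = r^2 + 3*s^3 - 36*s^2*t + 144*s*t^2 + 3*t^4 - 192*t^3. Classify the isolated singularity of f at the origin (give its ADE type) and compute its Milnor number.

The Hessian of f at 0 has rank 1. Corank 2; j^3 = 3*(s - 4*t)^3 is a perfect cube, so E-series; the 4-jet and mu = 6 give E_6.

Type E_{6}, Milnor number mu = 6.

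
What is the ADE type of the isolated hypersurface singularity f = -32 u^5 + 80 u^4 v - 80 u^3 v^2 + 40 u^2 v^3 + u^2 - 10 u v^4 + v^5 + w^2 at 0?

The Hessian of f at 0 has rank 2. Corank 1: A-series; mu = 4 gives A_4.

A_4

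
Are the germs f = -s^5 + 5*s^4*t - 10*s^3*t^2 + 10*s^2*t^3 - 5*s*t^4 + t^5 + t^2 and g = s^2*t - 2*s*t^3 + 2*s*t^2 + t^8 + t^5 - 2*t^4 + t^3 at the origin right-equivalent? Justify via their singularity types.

No.

The Hessian of f at 0 has rank 1. Corank 1: A-series; mu = 4 gives A_4. The Hessian of g at 0 has rank 0. Corank 2; j^3 = t*(s + t)^2 has shape L^2 M (L != M), so D-series; mu = 9 gives D_9. f is A_4 but g is D_9, hence not right-equivalent.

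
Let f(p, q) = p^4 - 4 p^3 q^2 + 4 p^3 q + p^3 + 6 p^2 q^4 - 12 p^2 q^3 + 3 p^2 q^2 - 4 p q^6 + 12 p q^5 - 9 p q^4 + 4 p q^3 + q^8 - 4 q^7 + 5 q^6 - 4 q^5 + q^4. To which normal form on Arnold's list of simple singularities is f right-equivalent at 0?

The Hessian of f at 0 has rank 0. Corank 2; j^3 = p^3 is a perfect cube, so E-series; the 4-jet and mu = 6 give E_6.

E6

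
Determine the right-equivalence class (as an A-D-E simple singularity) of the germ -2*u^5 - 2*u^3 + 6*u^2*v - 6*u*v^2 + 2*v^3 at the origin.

E_8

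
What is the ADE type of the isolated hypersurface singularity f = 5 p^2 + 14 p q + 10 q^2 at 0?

A_{1}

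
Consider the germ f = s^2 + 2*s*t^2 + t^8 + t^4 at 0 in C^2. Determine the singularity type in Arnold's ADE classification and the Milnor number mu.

Type A_{7}, Milnor number mu = 7.

The Hessian of f at 0 is [[2, 0], [0, 0]] with rank 1, so corank 1. A Groebner basis of the Jacobian ideal J(f) in C{s,t} is {s^4, s^3*t, s + t^2}; counting standard monomials gives mu = 7. Corank 1: A-series; mu = 7 gives A_7.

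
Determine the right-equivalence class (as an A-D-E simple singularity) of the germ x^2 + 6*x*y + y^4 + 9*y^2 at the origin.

A_{3}

The Hessian of f at 0 is [[2, 6], [6, 18]] with rank 1, so corank 1. A Groebner basis of the Jacobian ideal J(f) in C{x,y} is {y^3, x + 3*y}; counting standard monomials gives mu = 3. Corank 1: A-series; mu = 3 gives A_3.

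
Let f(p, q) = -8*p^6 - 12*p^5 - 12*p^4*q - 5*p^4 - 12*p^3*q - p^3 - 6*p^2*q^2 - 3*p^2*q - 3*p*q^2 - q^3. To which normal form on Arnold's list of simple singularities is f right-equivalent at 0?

E_6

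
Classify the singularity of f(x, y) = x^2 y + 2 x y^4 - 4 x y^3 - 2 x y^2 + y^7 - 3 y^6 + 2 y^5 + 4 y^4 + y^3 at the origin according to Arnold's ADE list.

D7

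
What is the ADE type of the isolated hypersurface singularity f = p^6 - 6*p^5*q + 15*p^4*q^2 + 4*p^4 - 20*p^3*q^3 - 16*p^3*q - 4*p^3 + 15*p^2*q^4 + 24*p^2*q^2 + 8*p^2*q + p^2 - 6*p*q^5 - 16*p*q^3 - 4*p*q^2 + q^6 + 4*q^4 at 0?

A_{5}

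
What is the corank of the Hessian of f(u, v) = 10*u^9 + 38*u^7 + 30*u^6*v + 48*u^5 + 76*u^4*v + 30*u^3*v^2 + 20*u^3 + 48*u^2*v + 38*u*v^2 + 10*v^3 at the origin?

2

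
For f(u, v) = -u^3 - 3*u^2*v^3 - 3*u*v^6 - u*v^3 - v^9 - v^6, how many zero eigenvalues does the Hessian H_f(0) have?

The Hessian at 0 is [[0, 0], [0, 0]] of rank 0; hence corank 2.

2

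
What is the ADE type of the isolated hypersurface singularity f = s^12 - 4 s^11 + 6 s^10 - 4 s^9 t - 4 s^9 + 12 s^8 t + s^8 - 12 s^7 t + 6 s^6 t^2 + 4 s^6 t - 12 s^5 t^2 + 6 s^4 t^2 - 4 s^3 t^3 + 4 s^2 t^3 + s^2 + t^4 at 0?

A_3

The Hessian of f at 0 has rank 1. Corank 1: A-series; mu = 3 gives A_3.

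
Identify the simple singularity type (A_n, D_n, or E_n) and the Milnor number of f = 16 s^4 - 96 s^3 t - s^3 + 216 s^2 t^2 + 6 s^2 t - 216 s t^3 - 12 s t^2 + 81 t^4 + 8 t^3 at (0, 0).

Type E_{6}, Milnor number mu = 6.

The Hessian of f at 0 is [[0, 0], [0, 0]] with rank 0, so corank 2. A Groebner basis of the Jacobian ideal J(f) in C{s,t} is {t^4, s*t^2 - 11*t^3/6, s^2 - 4*s*t + 4*t^2}; counting standard monomials gives mu = 6. Corank 2; j^3 = -(s - 2*t)^3 is a perfect cube, so E-series; the 4-jet and mu = 6 give E_6.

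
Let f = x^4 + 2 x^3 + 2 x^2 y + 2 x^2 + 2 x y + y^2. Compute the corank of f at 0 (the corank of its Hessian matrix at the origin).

0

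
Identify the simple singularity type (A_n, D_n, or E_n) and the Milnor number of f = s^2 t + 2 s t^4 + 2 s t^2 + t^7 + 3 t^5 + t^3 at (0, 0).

Type D_6, Milnor number mu = 6.

The Hessian of f at 0 has rank 0. Corank 2; j^3 = t*(s + t)^2 has shape L^2 M (L != M), so D-series; mu = 6 gives D_6.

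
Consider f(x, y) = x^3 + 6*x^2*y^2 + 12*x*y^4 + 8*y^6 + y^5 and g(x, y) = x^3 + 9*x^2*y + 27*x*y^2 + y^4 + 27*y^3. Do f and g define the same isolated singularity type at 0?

No.

The Hessian of f at 0 is [[0, 0], [0, 0]] with rank 0, so corank 2. A Groebner basis of the Jacobian ideal J(f) in C{x,y} is {y^4, x^3, x^2/4 + x*y^2}; counting standard monomials gives mu = 8. Corank 2; j^3 = x^3 is a perfect cube, so E-series; the 5-jet and mu = 8 give E_8. The Hessian of g at 0 is [[0, 0], [0, 0]] with rank 0, so corank 2. A Groebner basis of the Jacobian ideal J(g) in C{x,y} is {y^3, x^2 + 6*x*y + 9*y^2}; counting standard monomials gives mu = 6. Corank 2; j^3 = (x + 3*y)^3 is a perfect cube, so E-series; the 4-jet and mu = 6 give E_6. f is E_8 but g is E_6, hence not right-equivalent.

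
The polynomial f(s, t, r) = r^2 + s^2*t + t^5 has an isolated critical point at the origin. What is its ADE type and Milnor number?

Type D_6, Milnor number mu = 6.

The Hessian of f at 0 has rank 1. Corank 2; j^3 = s^2*t has shape L^2 M (L != M), so D-series; mu = 6 gives D_6.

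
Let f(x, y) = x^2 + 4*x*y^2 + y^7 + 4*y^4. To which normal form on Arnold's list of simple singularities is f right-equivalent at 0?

A_{6}

The Hessian of f at 0 is [[2, 0], [0, 0]] with rank 1, so corank 1. A Groebner basis of the Jacobian ideal J(f) in C{x,y} is {x^3, x/2 + y^2}; counting standard monomials gives mu = 6. Corank 1: A-series; mu = 6 gives A_6.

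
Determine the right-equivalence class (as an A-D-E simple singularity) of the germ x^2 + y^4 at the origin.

A3

The Hessian of f at 0 is [[2, 0], [0, 0]] with rank 1, so corank 1. A Groebner basis of the Jacobian ideal J(f) in C{x,y} is {y^3, x}; counting standard monomials gives mu = 3. Corank 1: A-series; mu = 3 gives A_3.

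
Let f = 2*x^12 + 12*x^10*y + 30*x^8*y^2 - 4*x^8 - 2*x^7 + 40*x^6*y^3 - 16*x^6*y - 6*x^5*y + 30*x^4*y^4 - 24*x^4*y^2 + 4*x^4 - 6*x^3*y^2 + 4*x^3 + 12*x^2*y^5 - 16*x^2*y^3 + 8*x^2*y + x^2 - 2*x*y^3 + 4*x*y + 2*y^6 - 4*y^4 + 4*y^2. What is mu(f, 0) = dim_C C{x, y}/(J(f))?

The Hessian of f at 0 has rank 1. Corank 1: A-series; mu = 5 gives A_5.

5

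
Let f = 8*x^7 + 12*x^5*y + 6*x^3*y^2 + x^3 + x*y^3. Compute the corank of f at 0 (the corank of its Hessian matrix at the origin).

Hessian at 0 has rank 0.

2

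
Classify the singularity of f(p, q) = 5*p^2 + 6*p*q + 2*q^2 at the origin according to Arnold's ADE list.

A_1

The Hessian of f at 0 has rank 2. Corank 0: nondegenerate Morse point, so A_1.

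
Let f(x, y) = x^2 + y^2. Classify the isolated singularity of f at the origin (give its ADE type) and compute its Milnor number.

Type A_{1}, Milnor number mu = 1.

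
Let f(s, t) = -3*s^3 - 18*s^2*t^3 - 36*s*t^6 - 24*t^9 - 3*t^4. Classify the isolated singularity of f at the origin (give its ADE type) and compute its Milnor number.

Type E6, Milnor number mu = 6.

The Hessian of f at 0 is [[0, 0], [0, 0]] with rank 0, so corank 2. A Groebner basis of the Jacobian ideal J(f) in C{s,t} is {t^3, s^2}; counting standard monomials gives mu = 6. Corank 2; j^3 = -3*s^3 is a perfect cube, so E-series; the 4-jet and mu = 6 give E_6.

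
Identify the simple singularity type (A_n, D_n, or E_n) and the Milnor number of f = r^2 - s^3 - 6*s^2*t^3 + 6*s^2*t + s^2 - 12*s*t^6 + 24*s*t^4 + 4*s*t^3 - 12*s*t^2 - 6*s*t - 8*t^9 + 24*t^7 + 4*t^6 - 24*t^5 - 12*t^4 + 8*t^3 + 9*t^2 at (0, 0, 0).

Type A2, Milnor number mu = 2.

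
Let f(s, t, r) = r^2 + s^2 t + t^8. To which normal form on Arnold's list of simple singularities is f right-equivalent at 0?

D_{9}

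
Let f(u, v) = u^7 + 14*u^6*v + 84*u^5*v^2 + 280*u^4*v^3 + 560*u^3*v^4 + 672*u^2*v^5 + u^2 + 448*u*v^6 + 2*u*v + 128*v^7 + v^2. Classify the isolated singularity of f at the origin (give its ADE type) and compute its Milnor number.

Type A_{6}, Milnor number mu = 6.

The Hessian of f at 0 has rank 1. Corank 1: A-series; mu = 6 gives A_6.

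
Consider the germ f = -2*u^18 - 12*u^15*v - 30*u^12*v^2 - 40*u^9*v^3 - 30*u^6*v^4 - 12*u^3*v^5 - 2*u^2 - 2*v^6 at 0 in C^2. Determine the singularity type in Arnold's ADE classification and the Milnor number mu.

Type A_5, Milnor number mu = 5.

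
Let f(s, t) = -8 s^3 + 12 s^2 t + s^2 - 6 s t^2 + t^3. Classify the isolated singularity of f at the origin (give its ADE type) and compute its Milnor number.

Type A_{2}, Milnor number mu = 2.

The Hessian of f at 0 has rank 1. Corank 1: A-series; mu = 2 gives A_2.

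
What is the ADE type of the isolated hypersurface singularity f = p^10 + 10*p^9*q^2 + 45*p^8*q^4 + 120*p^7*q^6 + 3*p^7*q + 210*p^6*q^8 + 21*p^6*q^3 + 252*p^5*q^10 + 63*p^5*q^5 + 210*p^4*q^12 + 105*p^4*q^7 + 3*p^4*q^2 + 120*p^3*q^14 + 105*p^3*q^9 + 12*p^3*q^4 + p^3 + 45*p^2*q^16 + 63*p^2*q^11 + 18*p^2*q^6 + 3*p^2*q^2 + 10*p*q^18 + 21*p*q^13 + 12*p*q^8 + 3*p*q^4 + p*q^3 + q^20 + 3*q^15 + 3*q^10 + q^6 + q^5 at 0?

E_7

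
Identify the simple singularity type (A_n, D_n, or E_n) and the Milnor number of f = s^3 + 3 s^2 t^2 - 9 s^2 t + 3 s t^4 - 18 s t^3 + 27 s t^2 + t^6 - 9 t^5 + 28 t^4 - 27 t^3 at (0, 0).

The Hessian of f at 0 has rank 0. Corank 2; j^3 = (s - 3*t)^3 is a perfect cube, so E-series; the 4-jet and mu = 6 give E_6.

Type E6, Milnor number mu = 6.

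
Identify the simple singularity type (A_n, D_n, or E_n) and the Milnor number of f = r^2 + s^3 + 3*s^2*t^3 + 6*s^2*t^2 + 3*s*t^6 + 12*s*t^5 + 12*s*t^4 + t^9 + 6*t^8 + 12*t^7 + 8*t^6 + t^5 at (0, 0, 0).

Type E_8, Milnor number mu = 8.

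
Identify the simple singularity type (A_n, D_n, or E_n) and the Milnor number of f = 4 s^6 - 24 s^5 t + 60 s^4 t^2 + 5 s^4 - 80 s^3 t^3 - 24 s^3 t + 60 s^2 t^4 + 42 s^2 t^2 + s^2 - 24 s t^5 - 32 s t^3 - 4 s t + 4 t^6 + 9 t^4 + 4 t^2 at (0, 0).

Type A3, Milnor number mu = 3.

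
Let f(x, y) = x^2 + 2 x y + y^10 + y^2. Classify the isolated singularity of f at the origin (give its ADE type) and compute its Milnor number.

Type A9, Milnor number mu = 9.

The Hessian of f at 0 is [[2, 2], [2, 2]] with rank 1, so corank 1. A Groebner basis of the Jacobian ideal J(f) in C{x,y} is {y^9, x + y}; counting standard monomials gives mu = 9. Corank 1: A-series; mu = 9 gives A_9.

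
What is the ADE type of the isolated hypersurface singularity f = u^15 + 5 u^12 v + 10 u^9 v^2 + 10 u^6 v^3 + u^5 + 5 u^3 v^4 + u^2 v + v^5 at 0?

D_{6}

The Hessian of f at 0 has rank 0. Corank 2; j^3 = u^2*v has shape L^2 M (L != M), so D-series; mu = 6 gives D_6.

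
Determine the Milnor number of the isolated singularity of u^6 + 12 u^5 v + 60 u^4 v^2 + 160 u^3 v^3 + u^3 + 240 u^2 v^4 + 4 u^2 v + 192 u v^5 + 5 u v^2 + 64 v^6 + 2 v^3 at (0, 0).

7

The Hessian of f at 0 is [[0, 0], [0, 0]] with rank 0, so corank 2. A Groebner basis of the Jacobian ideal J(f) in C{u,v} is {-u*v/6 + v^5 - v^2/6, u*v^2 + v^3, u^2 + 3*u*v + 2*v^2}; counting standard monomials gives mu = 7. Corank 2; j^3 = (u + v)^2*(u + 2*v) has shape L^2 M (L != M), so D-series; mu = 7 gives D_7.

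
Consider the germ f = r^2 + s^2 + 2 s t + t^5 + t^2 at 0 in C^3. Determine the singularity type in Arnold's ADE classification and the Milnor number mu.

Type A4, Milnor number mu = 4.

The Hessian of f at 0 has rank 2. Corank 1: A-series; mu = 4 gives A_4.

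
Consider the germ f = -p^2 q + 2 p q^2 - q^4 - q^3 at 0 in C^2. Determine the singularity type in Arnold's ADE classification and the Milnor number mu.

The Hessian of f at 0 has rank 0. Corank 2; j^3 = -q*(p - q)^2 has shape L^2 M (L != M), so D-series; mu = 5 gives D_5.

Type D5, Milnor number mu = 5.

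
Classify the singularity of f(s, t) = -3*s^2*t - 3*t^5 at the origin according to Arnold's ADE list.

The Hessian of f at 0 is [[0, 0], [0, 0]] with rank 0, so corank 2. A Groebner basis of the Jacobian ideal J(f) in C{s,t} is {s^2/5 + t^4, s^3, s*t}; counting standard monomials gives mu = 6. Corank 2; j^3 = -3*s^2*t has shape L^2 M (L != M), so D-series; mu = 6 gives D_6.

D6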